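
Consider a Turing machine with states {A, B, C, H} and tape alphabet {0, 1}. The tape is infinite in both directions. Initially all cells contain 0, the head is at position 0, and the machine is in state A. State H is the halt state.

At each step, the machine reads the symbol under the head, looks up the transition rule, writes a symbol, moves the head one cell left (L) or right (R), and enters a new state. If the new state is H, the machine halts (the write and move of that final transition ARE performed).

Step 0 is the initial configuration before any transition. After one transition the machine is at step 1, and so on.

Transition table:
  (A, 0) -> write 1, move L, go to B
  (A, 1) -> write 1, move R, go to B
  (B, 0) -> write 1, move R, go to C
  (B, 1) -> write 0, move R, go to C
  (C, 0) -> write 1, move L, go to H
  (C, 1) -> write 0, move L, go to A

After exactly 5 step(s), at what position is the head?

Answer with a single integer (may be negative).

Step 1: in state A at pos 0, read 0 -> (A,0)->write 1,move L,goto B. Now: state=B, head=-1, tape[-2..1]=0010 (head:  ^)
Step 2: in state B at pos -1, read 0 -> (B,0)->write 1,move R,goto C. Now: state=C, head=0, tape[-2..1]=0110 (head:   ^)
Step 3: in state C at pos 0, read 1 -> (C,1)->write 0,move L,goto A. Now: state=A, head=-1, tape[-2..1]=0100 (head:  ^)
Step 4: in state A at pos -1, read 1 -> (A,1)->write 1,move R,goto B. Now: state=B, head=0, tape[-2..1]=0100 (head:   ^)
Step 5: in state B at pos 0, read 0 -> (B,0)->write 1,move R,goto C. Now: state=C, head=1, tape[-2..2]=01100 (head:    ^)

Answer: 1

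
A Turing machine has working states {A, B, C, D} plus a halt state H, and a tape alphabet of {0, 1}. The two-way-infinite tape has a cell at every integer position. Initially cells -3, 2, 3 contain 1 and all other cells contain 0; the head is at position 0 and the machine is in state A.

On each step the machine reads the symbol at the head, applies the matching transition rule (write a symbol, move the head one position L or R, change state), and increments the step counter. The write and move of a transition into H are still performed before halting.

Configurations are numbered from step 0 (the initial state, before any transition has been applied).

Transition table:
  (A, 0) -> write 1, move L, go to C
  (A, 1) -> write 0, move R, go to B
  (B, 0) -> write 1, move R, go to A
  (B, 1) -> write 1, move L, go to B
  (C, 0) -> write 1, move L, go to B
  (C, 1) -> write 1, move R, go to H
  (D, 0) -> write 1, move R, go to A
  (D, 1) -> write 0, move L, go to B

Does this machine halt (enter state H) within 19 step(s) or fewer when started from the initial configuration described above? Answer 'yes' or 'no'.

Answer: yes

Derivation:
Step 1: in state A at pos 0, read 0 -> (A,0)->write 1,move L,goto C. Now: state=C, head=-1, tape[-4..4]=010010110 (head:    ^)
Step 2: in state C at pos -1, read 0 -> (C,0)->write 1,move L,goto B. Now: state=B, head=-2, tape[-4..4]=010110110 (head:   ^)
Step 3: in state B at pos -2, read 0 -> (B,0)->write 1,move R,goto A. Now: state=A, head=-1, tape[-4..4]=011110110 (head:    ^)
Step 4: in state A at pos -1, read 1 -> (A,1)->write 0,move R,goto B. Now: state=B, head=0, tape[-4..4]=011010110 (head:     ^)
Step 5: in state B at pos 0, read 1 -> (B,1)->write 1,move L,goto B. Now: state=B, head=-1, tape[-4..4]=011010110 (head:    ^)
Step 6: in state B at pos -1, read 0 -> (B,0)->write 1,move R,goto A. Now: state=A, head=0, tape[-4..4]=011110110 (head:     ^)
Step 7: in state A at pos 0, read 1 -> (A,1)->write 0,move R,goto B. Now: state=B, head=1, tape[-4..4]=011100110 (head:      ^)
Step 8: in state B at pos 1, read 0 -> (B,0)->write 1,move R,goto A. Now: state=A, head=2, tape[-4..4]=011101110 (head:       ^)
Step 9: in state A at pos 2, read 1 -> (A,1)->write 0,move R,goto B. Now: state=B, head=3, tape[-4..4]=011101010 (head:        ^)
Step 10: in state B at pos 3, read 1 -> (B,1)->write 1,move L,goto B. Now: state=B, head=2, tape[-4..4]=011101010 (head:       ^)
Step 11: in state B at pos 2, read 0 -> (B,0)->write 1,move R,goto A. Now: state=A, head=3, tape[-4..4]=011101110 (head:        ^)
Step 12: in state A at pos 3, read 1 -> (A,1)->write 0,move R,goto B. Now: state=B, head=4, tape[-4..5]=0111011000 (head:         ^)
Step 13: in state B at pos 4, read 0 -> (B,0)->write 1,move R,goto A. Now: state=A, head=5, tape[-4..6]=01110110100 (head:          ^)
Step 14: in state A at pos 5, read 0 -> (A,0)->write 1,move L,goto C. Now: state=C, head=4, tape[-4..6]=01110110110 (head:         ^)
Step 15: in state C at pos 4, read 1 -> (C,1)->write 1,move R,goto H. Now: state=H, head=5, tape[-4..6]=01110110110 (head:          ^)
State H reached at step 15; 15 <= 19 -> yes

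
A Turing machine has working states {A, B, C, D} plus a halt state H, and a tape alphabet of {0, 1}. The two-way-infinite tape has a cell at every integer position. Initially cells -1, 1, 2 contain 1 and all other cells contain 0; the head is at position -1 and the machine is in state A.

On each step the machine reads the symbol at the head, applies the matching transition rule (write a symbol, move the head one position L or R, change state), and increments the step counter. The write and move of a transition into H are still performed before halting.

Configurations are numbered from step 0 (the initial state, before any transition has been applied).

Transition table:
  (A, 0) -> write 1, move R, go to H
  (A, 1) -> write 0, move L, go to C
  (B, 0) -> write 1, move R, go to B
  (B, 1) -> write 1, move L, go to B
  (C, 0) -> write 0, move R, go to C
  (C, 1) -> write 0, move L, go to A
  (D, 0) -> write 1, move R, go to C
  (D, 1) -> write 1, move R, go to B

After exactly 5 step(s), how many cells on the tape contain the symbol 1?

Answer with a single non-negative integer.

Step 1: in state A at pos -1, read 1 -> (A,1)->write 0,move L,goto C. Now: state=C, head=-2, tape[-3..3]=0000110 (head:  ^)
Step 2: in state C at pos -2, read 0 -> (C,0)->write 0,move R,goto C. Now: state=C, head=-1, tape[-3..3]=0000110 (head:   ^)
Step 3: in state C at pos -1, read 0 -> (C,0)->write 0,move R,goto C. Now: state=C, head=0, tape[-3..3]=0000110 (head:    ^)
Step 4: in state C at pos 0, read 0 -> (C,0)->write 0,move R,goto C. Now: state=C, head=1, tape[-3..3]=0000110 (head:     ^)
Step 5: in state C at pos 1, read 1 -> (C,1)->write 0,move L,goto A. Now: state=A, head=0, tape[-3..3]=0000010 (head:    ^)
Cells containing 1 after step 5: {2} -> 1 cell(s)

Answer: 1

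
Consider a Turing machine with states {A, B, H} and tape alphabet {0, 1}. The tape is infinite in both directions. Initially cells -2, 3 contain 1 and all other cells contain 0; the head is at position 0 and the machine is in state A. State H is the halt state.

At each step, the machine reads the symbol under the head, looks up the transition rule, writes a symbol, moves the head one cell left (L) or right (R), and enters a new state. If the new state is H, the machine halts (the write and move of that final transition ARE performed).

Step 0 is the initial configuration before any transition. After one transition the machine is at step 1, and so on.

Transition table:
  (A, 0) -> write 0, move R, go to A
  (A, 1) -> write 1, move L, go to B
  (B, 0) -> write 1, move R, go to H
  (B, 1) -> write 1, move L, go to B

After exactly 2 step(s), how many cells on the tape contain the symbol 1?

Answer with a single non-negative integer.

Step 1: in state A at pos 0, read 0 -> (A,0)->write 0,move R,goto A. Now: state=A, head=1, tape[-3..4]=01000010 (head:     ^)
Step 2: in state A at pos 1, read 0 -> (A,0)->write 0,move R,goto A. Now: state=A, head=2, tape[-3..4]=01000010 (head:      ^)
Cells containing 1 after step 2: {-2, 3} -> 2 cell(s)

Answer: 2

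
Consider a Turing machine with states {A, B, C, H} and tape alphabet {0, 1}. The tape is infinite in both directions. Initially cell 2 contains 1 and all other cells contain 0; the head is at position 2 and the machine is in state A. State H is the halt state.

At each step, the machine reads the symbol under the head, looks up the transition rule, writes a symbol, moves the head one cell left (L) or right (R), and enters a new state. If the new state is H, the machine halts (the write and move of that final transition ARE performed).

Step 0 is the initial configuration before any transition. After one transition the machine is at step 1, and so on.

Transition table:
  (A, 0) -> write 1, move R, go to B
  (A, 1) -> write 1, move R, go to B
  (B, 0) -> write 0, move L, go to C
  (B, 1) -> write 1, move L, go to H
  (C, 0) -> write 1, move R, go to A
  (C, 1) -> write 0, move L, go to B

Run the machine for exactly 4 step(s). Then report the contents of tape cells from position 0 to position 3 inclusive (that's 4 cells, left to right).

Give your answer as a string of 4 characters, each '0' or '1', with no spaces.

Step 1: in state A at pos 2, read 1 -> (A,1)->write 1,move R,goto B. Now: state=B, head=3, tape[1..4]=0100 (head:   ^)
Step 2: in state B at pos 3, read 0 -> (B,0)->write 0,move L,goto C. Now: state=C, head=2, tape[1..4]=0100 (head:  ^)
Step 3: in state C at pos 2, read 1 -> (C,1)->write 0,move L,goto B. Now: state=B, head=1, tape[0..4]=00000 (head:  ^)
Step 4: in state B at pos 1, read 0 -> (B,0)->write 0,move L,goto C. Now: state=C, head=0, tape[-1..4]=000000 (head:  ^)

Answer: 0000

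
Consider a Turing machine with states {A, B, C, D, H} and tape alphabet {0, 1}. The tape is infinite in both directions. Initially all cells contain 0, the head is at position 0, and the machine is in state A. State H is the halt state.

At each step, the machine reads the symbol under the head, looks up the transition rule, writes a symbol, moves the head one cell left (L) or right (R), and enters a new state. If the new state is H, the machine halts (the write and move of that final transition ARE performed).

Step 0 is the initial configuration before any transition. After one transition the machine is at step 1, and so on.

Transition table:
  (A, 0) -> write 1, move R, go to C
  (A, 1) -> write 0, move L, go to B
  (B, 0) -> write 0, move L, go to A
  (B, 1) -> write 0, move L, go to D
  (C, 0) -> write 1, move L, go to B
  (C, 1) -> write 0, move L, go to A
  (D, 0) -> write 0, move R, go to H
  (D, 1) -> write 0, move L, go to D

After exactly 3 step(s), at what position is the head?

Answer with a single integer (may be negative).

Step 1: in state A at pos 0, read 0 -> (A,0)->write 1,move R,goto C. Now: state=C, head=1, tape[-1..2]=0100 (head:   ^)
Step 2: in state C at pos 1, read 0 -> (C,0)->write 1,move L,goto B. Now: state=B, head=0, tape[-1..2]=0110 (head:  ^)
Step 3: in state B at pos 0, read 1 -> (B,1)->write 0,move L,goto D. Now: state=D, head=-1, tape[-2..2]=00010 (head:  ^)

Answer: -1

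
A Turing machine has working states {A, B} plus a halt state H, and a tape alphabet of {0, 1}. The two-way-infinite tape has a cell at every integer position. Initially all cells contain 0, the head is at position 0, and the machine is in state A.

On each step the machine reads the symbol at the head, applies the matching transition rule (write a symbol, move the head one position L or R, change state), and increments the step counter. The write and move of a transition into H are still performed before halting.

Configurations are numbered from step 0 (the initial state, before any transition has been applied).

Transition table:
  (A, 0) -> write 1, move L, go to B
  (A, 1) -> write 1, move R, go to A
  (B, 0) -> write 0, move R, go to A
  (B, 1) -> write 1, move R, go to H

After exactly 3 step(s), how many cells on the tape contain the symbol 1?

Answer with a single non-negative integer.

Answer: 1

Derivation:
Step 1: in state A at pos 0, read 0 -> (A,0)->write 1,move L,goto B. Now: state=B, head=-1, tape[-2..1]=0010 (head:  ^)
Step 2: in state B at pos -1, read 0 -> (B,0)->write 0,move R,goto A. Now: state=A, head=0, tape[-2..1]=0010 (head:   ^)
Step 3: in state A at pos 0, read 1 -> (A,1)->write 1,move R,goto A. Now: state=A, head=1, tape[-2..2]=00100 (head:    ^)
Cells containing 1 after step 3: {0} -> 1 cell(s)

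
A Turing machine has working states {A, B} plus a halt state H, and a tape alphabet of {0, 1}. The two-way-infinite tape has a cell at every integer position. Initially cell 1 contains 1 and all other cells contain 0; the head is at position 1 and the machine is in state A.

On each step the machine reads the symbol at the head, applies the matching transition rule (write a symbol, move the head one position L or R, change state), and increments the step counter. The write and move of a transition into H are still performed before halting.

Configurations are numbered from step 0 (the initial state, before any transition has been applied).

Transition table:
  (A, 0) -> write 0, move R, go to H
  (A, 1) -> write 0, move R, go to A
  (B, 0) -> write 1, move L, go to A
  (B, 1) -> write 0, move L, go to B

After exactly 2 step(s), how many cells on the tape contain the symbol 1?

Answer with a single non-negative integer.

Answer: 0

Derivation:
Step 1: in state A at pos 1, read 1 -> (A,1)->write 0,move R,goto A. Now: state=A, head=2, tape[0..3]=0000 (head:   ^)
Step 2: in state A at pos 2, read 0 -> (A,0)->write 0,move R,goto H. Now: state=H, head=3, tape[0..4]=00000 (head:    ^)
No cell contains 1 after step 2 -> 0 cell(s)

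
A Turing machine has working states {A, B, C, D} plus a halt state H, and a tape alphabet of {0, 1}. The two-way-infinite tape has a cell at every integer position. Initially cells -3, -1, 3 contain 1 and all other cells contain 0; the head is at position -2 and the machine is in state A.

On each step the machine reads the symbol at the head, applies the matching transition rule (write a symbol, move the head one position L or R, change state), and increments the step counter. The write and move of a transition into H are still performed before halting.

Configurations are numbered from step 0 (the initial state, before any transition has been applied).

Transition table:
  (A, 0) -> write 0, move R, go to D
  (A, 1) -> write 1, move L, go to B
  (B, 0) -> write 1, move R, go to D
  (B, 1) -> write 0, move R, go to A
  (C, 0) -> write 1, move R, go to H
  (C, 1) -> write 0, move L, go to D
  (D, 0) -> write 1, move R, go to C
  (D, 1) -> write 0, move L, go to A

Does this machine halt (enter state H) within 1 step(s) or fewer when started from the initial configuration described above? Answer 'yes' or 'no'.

Step 1: in state A at pos -2, read 0 -> (A,0)->write 0,move R,goto D. Now: state=D, head=-1, tape[-4..4]=010100010 (head:    ^)
After 1 step(s): state = D (not H) -> not halted within 1 -> no

Answer: no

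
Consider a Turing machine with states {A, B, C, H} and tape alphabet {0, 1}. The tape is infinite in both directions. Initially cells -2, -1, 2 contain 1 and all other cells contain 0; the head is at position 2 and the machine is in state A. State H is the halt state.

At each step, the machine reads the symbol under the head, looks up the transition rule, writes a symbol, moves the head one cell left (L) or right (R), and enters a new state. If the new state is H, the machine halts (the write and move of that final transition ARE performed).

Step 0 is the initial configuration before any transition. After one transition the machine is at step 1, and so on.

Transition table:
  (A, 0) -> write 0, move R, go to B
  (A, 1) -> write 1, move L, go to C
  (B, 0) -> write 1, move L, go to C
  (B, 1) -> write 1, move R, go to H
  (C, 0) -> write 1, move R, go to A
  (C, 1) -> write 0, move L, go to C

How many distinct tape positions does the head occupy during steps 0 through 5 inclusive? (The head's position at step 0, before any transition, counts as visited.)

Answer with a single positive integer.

Answer: 3

Derivation:
Step 1: in state A at pos 2, read 1 -> (A,1)->write 1,move L,goto C. Now: state=C, head=1, tape[-3..3]=0110010 (head:     ^)
Step 2: in state C at pos 1, read 0 -> (C,0)->write 1,move R,goto A. Now: state=A, head=2, tape[-3..3]=0110110 (head:      ^)
Step 3: in state A at pos 2, read 1 -> (A,1)->write 1,move L,goto C. Now: state=C, head=1, tape[-3..3]=0110110 (head:     ^)
Step 4: in state C at pos 1, read 1 -> (C,1)->write 0,move L,goto C. Now: state=C, head=0, tape[-3..3]=0110010 (head:    ^)
Step 5: in state C at pos 0, read 0 -> (C,0)->write 1,move R,goto A. Now: state=A, head=1, tape[-3..3]=0111010 (head:     ^)
Head positions at steps 0..5: starting at 2, distinct positions visited = {0, 1, 2} -> 3 position(s)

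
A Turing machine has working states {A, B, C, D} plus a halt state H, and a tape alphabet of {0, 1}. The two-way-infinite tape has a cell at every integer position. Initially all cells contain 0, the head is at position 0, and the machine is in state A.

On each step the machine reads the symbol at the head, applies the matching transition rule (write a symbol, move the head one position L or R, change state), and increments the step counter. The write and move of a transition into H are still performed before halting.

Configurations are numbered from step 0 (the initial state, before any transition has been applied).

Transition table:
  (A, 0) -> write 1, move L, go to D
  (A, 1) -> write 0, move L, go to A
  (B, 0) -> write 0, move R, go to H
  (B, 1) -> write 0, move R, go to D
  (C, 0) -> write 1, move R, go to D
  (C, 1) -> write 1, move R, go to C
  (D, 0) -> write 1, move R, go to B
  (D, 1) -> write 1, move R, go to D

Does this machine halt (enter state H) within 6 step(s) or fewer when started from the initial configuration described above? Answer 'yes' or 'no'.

Answer: yes

Derivation:
Step 1: in state A at pos 0, read 0 -> (A,0)->write 1,move L,goto D. Now: state=D, head=-1, tape[-2..1]=0010 (head:  ^)
Step 2: in state D at pos -1, read 0 -> (D,0)->write 1,move R,goto B. Now: state=B, head=0, tape[-2..1]=0110 (head:   ^)
Step 3: in state B at pos 0, read 1 -> (B,1)->write 0,move R,goto D. Now: state=D, head=1, tape[-2..2]=01000 (head:    ^)
Step 4: in state D at pos 1, read 0 -> (D,0)->write 1,move R,goto B. Now: state=B, head=2, tape[-2..3]=010100 (head:     ^)
Step 5: in state B at pos 2, read 0 -> (B,0)->write 0,move R,goto H. Now: state=H, head=3, tape[-2..4]=0101000 (head:      ^)
State H reached at step 5; 5 <= 6 -> yes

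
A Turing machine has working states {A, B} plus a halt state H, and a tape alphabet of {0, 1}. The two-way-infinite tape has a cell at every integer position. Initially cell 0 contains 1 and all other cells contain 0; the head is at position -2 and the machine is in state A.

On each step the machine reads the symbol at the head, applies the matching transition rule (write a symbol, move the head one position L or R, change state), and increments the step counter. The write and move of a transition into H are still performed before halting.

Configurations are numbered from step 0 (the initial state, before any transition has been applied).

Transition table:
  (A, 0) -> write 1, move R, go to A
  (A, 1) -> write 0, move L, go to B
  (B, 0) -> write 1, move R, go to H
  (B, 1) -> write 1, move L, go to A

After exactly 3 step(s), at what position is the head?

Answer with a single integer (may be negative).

Answer: -1

Derivation:
Step 1: in state A at pos -2, read 0 -> (A,0)->write 1,move R,goto A. Now: state=A, head=-1, tape[-3..1]=01010 (head:   ^)
Step 2: in state A at pos -1, read 0 -> (A,0)->write 1,move R,goto A. Now: state=A, head=0, tape[-3..1]=01110 (head:    ^)
Step 3: in state A at pos 0, read 1 -> (A,1)->write 0,move L,goto B. Now: state=B, head=-1, tape[-3..1]=01100 (head:   ^)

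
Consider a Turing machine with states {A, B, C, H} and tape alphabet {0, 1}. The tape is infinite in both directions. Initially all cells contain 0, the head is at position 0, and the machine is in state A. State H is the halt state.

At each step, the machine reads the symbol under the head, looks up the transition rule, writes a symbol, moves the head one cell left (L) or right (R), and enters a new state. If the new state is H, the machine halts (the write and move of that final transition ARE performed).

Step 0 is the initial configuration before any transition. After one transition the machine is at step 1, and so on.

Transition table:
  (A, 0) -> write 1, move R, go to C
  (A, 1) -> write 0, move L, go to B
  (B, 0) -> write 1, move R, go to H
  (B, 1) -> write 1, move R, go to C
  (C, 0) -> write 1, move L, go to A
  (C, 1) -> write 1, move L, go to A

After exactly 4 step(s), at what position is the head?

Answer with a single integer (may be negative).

Answer: 0

Derivation:
Step 1: in state A at pos 0, read 0 -> (A,0)->write 1,move R,goto C. Now: state=C, head=1, tape[-1..2]=0100 (head:   ^)
Step 2: in state C at pos 1, read 0 -> (C,0)->write 1,move L,goto A. Now: state=A, head=0, tape[-1..2]=0110 (head:  ^)
Step 3: in state A at pos 0, read 1 -> (A,1)->write 0,move L,goto B. Now: state=B, head=-1, tape[-2..2]=00010 (head:  ^)
Step 4: in state B at pos -1, read 0 -> (B,0)->write 1,move R,goto H. Now: state=H, head=0, tape[-2..2]=01010 (head:   ^)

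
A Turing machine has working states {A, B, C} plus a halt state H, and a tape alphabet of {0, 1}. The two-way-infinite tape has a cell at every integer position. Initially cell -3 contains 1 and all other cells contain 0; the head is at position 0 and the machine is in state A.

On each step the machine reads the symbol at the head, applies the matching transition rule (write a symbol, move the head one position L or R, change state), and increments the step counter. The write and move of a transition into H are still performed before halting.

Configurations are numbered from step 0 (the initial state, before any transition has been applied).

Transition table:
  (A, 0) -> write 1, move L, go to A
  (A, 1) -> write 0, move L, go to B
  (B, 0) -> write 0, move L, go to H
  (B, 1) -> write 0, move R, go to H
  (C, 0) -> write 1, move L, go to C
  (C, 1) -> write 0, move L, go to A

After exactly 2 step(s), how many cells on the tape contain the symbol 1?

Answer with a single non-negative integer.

Answer: 3

Derivation:
Step 1: in state A at pos 0, read 0 -> (A,0)->write 1,move L,goto A. Now: state=A, head=-1, tape[-4..1]=010010 (head:    ^)
Step 2: in state A at pos -1, read 0 -> (A,0)->write 1,move L,goto A. Now: state=A, head=-2, tape[-4..1]=010110 (head:   ^)
Cells containing 1 after step 2: {-3, -1, 0} -> 3 cell(s)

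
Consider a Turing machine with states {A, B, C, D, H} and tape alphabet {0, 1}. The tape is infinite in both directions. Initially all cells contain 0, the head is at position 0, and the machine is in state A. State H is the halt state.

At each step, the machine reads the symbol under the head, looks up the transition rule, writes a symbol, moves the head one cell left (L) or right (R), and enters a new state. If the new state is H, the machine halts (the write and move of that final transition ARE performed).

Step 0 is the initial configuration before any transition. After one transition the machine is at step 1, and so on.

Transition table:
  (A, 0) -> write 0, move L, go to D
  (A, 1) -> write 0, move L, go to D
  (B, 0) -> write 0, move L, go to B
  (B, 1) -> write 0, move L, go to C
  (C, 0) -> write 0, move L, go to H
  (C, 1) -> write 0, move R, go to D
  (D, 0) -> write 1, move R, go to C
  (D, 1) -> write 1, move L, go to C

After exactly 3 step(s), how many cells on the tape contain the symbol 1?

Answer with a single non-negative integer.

Step 1: in state A at pos 0, read 0 -> (A,0)->write 0,move L,goto D. Now: state=D, head=-1, tape[-2..1]=0000 (head:  ^)
Step 2: in state D at pos -1, read 0 -> (D,0)->write 1,move R,goto C. Now: state=C, head=0, tape[-2..1]=0100 (head:   ^)
Step 3: in state C at pos 0, read 0 -> (C,0)->write 0,move L,goto H. Now: state=H, head=-1, tape[-2..1]=0100 (head:  ^)
Cells containing 1 after step 3: {-1} -> 1 cell(s)

Answer: 1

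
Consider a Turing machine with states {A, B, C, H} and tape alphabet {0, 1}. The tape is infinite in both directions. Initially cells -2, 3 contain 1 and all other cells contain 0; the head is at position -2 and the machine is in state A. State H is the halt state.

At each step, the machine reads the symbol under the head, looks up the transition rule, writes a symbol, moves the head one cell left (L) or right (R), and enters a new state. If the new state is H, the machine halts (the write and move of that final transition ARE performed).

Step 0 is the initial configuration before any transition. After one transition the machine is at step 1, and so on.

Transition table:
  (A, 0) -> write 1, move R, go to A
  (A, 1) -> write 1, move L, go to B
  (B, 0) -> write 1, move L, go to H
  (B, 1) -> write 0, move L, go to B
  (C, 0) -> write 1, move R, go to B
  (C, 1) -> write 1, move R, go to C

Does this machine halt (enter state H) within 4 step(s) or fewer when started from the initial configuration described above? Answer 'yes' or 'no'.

Step 1: in state A at pos -2, read 1 -> (A,1)->write 1,move L,goto B. Now: state=B, head=-3, tape[-4..4]=001000010 (head:  ^)
Step 2: in state B at pos -3, read 0 -> (B,0)->write 1,move L,goto H. Now: state=H, head=-4, tape[-5..4]=0011000010 (head:  ^)
State H reached at step 2; 2 <= 4 -> yes

Answer: yes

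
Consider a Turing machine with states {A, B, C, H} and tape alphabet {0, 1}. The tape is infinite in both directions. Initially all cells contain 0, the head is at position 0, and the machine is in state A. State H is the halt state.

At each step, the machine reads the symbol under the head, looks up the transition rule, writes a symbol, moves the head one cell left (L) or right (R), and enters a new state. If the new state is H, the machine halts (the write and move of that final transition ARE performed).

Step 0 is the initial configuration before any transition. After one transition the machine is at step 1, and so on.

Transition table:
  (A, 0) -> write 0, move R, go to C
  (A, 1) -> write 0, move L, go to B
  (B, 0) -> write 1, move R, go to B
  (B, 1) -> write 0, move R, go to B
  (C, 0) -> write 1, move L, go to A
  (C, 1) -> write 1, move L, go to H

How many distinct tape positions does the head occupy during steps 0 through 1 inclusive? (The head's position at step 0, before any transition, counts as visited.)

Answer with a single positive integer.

Step 1: in state A at pos 0, read 0 -> (A,0)->write 0,move R,goto C. Now: state=C, head=1, tape[-1..2]=0000 (head:   ^)
Head positions at steps 0..1: starting at 0, distinct positions visited = {0, 1} -> 2 position(s)

Answer: 2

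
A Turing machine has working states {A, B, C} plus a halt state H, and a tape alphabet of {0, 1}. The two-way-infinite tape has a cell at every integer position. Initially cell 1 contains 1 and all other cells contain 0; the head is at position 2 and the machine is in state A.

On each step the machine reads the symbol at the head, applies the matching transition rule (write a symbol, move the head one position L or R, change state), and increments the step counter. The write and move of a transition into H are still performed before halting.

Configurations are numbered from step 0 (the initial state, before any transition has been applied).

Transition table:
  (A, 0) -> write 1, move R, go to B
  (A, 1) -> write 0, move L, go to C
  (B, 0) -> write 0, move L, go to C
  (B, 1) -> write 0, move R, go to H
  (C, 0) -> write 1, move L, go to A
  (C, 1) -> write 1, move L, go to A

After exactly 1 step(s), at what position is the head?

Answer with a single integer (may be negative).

Step 1: in state A at pos 2, read 0 -> (A,0)->write 1,move R,goto B. Now: state=B, head=3, tape[0..4]=01100 (head:    ^)

Answer: 3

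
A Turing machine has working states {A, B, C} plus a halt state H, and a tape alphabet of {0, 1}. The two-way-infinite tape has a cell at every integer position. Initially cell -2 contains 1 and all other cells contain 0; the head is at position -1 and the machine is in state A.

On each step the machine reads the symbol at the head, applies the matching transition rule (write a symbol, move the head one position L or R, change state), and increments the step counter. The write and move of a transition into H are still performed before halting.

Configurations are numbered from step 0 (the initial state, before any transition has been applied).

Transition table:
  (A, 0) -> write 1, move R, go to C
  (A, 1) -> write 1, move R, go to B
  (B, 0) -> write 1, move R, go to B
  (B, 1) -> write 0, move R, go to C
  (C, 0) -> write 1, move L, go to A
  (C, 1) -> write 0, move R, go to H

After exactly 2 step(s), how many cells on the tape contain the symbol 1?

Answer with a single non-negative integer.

Step 1: in state A at pos -1, read 0 -> (A,0)->write 1,move R,goto C. Now: state=C, head=0, tape[-3..1]=01100 (head:    ^)
Step 2: in state C at pos 0, read 0 -> (C,0)->write 1,move L,goto A. Now: state=A, head=-1, tape[-3..1]=01110 (head:   ^)
Cells containing 1 after step 2: {-2, -1, 0} -> 3 cell(s)

Answer: 3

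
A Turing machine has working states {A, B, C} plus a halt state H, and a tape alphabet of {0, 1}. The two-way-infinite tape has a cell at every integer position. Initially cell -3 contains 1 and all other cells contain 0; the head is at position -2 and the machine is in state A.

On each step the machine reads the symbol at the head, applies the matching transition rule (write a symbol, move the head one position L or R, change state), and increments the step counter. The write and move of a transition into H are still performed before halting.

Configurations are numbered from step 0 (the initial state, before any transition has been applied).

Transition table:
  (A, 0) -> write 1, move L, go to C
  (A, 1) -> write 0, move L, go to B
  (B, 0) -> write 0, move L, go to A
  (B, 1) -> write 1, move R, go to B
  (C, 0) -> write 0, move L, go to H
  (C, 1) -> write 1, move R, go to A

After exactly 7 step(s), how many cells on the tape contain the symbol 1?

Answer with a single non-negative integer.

Step 1: in state A at pos -2, read 0 -> (A,0)->write 1,move L,goto C. Now: state=C, head=-3, tape[-4..-1]=0110 (head:  ^)
Step 2: in state C at pos -3, read 1 -> (C,1)->write 1,move R,goto A. Now: state=A, head=-2, tape[-4..-1]=0110 (head:   ^)
Step 3: in state A at pos -2, read 1 -> (A,1)->write 0,move L,goto B. Now: state=B, head=-3, tape[-4..-1]=0100 (head:  ^)
Step 4: in state B at pos -3, read 1 -> (B,1)->write 1,move R,goto B. Now: state=B, head=-2, tape[-4..-1]=0100 (head:   ^)
Step 5: in state B at pos -2, read 0 -> (B,0)->write 0,move L,goto A. Now: state=A, head=-3, tape[-4..-1]=0100 (head:  ^)
Step 6: in state A at pos -3, read 1 -> (A,1)->write 0,move L,goto B. Now: state=B, head=-4, tape[-5..-1]=00000 (head:  ^)
Step 7: in state B at pos -4, read 0 -> (B,0)->write 0,move L,goto A. Now: state=A, head=-5, tape[-6..-1]=000000 (head:  ^)
No cell contains 1 after step 7 -> 0 cell(s)

Answer: 0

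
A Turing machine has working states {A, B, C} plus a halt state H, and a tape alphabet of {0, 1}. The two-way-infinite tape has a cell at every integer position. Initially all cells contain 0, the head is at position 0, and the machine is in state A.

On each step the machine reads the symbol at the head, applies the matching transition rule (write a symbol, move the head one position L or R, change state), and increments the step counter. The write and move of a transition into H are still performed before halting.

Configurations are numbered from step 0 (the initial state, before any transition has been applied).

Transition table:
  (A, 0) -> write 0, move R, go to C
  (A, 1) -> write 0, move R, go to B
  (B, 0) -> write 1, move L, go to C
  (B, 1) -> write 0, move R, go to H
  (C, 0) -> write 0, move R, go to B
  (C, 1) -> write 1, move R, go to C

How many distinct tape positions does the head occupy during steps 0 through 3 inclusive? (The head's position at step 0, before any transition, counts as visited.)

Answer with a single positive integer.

Answer: 3

Derivation:
Step 1: in state A at pos 0, read 0 -> (A,0)->write 0,move R,goto C. Now: state=C, head=1, tape[-1..2]=0000 (head:   ^)
Step 2: in state C at pos 1, read 0 -> (C,0)->write 0,move R,goto B. Now: state=B, head=2, tape[-1..3]=00000 (head:    ^)
Step 3: in state B at pos 2, read 0 -> (B,0)->write 1,move L,goto C. Now: state=C, head=1, tape[-1..3]=00010 (head:   ^)
Head positions at steps 0..3: starting at 0, distinct positions visited = {0, 1, 2} -> 3 position(s)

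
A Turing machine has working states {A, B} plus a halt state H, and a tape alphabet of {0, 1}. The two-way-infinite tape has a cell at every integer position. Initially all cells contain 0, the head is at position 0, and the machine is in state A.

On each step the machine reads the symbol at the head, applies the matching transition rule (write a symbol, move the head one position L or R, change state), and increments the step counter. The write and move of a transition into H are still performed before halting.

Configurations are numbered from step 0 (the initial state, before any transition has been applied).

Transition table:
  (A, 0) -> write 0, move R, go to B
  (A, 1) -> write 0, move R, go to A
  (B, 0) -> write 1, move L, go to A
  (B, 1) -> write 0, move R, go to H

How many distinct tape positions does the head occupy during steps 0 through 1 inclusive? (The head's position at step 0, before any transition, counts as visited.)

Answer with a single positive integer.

Answer: 2

Derivation:
Step 1: in state A at pos 0, read 0 -> (A,0)->write 0,move R,goto B. Now: state=B, head=1, tape[-1..2]=0000 (head:   ^)
Head positions at steps 0..1: starting at 0, distinct positions visited = {0, 1} -> 2 position(s)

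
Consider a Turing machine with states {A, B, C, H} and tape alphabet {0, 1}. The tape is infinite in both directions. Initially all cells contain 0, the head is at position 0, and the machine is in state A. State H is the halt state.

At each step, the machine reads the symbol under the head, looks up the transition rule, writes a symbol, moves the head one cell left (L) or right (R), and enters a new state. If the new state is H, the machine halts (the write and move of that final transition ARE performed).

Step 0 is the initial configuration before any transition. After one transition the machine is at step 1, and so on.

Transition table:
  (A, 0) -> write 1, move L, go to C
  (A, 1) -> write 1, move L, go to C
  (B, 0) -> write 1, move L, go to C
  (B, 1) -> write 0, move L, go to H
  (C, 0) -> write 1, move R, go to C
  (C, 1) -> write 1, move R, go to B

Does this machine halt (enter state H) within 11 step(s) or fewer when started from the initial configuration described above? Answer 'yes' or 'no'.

Step 1: in state A at pos 0, read 0 -> (A,0)->write 1,move L,goto C. Now: state=C, head=-1, tape[-2..1]=0010 (head:  ^)
Step 2: in state C at pos -1, read 0 -> (C,0)->write 1,move R,goto C. Now: state=C, head=0, tape[-2..1]=0110 (head:   ^)
Step 3: in state C at pos 0, read 1 -> (C,1)->write 1,move R,goto B. Now: state=B, head=1, tape[-2..2]=01100 (head:    ^)
Step 4: in state B at pos 1, read 0 -> (B,0)->write 1,move L,goto C. Now: state=C, head=0, tape[-2..2]=01110 (head:   ^)
Step 5: in state C at pos 0, read 1 -> (C,1)->write 1,move R,goto B. Now: state=B, head=1, tape[-2..2]=01110 (head:    ^)
Step 6: in state B at pos 1, read 1 -> (B,1)->write 0,move L,goto H. Now: state=H, head=0, tape[-2..2]=01100 (head:   ^)
State H reached at step 6; 6 <= 11 -> yes

Answer: yes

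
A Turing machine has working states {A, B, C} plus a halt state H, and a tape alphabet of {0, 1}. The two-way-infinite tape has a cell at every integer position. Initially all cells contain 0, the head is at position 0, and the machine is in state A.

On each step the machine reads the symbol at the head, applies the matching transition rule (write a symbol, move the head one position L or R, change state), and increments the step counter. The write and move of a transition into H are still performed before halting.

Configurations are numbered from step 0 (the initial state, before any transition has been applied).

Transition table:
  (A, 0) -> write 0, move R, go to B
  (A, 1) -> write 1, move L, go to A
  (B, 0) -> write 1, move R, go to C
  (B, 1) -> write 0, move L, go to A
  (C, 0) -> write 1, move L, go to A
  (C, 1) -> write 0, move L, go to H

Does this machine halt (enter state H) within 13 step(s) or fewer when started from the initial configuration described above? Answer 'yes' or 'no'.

Answer: yes

Derivation:
Step 1: in state A at pos 0, read 0 -> (A,0)->write 0,move R,goto B. Now: state=B, head=1, tape[-1..2]=0000 (head:   ^)
Step 2: in state B at pos 1, read 0 -> (B,0)->write 1,move R,goto C. Now: state=C, head=2, tape[-1..3]=00100 (head:    ^)
Step 3: in state C at pos 2, read 0 -> (C,0)->write 1,move L,goto A. Now: state=A, head=1, tape[-1..3]=00110 (head:   ^)
Step 4: in state A at pos 1, read 1 -> (A,1)->write 1,move L,goto A. Now: state=A, head=0, tape[-1..3]=00110 (head:  ^)
Step 5: in state A at pos 0, read 0 -> (A,0)->write 0,move R,goto B. Now: state=B, head=1, tape[-1..3]=00110 (head:   ^)
Step 6: in state B at pos 1, read 1 -> (B,1)->write 0,move L,goto A. Now: state=A, head=0, tape[-1..3]=00010 (head:  ^)
Step 7: in state A at pos 0, read 0 -> (A,0)->write 0,move R,goto B. Now: state=B, head=1, tape[-1..3]=00010 (head:   ^)
Step 8: in state B at pos 1, read 0 -> (B,0)->write 1,move R,goto C. Now: state=C, head=2, tape[-1..3]=00110 (head:    ^)
Step 9: in state C at pos 2, read 1 -> (C,1)->write 0,move L,goto H. Now: state=H, head=1, tape[-1..3]=00100 (head:   ^)
State H reached at step 9; 9 <= 13 -> yes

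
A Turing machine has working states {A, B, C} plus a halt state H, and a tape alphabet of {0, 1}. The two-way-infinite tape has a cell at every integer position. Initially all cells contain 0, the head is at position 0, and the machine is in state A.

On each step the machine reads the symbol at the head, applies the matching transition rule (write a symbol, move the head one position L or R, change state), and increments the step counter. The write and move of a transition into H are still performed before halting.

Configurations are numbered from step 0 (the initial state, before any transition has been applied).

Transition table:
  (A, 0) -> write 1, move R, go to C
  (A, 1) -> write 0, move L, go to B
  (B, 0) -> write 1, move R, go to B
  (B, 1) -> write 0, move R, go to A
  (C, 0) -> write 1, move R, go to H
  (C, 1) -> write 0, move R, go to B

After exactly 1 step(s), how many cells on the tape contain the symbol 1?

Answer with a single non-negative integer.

Answer: 1

Derivation:
Step 1: in state A at pos 0, read 0 -> (A,0)->write 1,move R,goto C. Now: state=C, head=1, tape[-1..2]=0100 (head:   ^)
Cells containing 1 after step 1: {0} -> 1 cell(s)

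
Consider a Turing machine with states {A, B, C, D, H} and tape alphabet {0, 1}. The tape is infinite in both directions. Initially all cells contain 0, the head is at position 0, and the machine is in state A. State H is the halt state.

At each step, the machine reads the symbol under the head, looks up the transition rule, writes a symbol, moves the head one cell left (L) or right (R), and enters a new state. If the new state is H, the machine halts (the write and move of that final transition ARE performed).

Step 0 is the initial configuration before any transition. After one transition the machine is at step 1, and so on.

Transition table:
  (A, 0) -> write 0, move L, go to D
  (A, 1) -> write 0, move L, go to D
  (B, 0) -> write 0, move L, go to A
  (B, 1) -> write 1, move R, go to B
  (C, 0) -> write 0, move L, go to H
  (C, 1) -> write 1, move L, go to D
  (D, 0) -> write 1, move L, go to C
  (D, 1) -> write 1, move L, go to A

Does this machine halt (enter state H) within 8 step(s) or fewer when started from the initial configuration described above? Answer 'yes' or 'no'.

Answer: yes

Derivation:
Step 1: in state A at pos 0, read 0 -> (A,0)->write 0,move L,goto D. Now: state=D, head=-1, tape[-2..1]=0000 (head:  ^)
Step 2: in state D at pos -1, read 0 -> (D,0)->write 1,move L,goto C. Now: state=C, head=-2, tape[-3..1]=00100 (head:  ^)
Step 3: in state C at pos -2, read 0 -> (C,0)->write 0,move L,goto H. Now: state=H, head=-3, tape[-4..1]=000100 (head:  ^)
State H reached at step 3; 3 <= 8 -> yes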